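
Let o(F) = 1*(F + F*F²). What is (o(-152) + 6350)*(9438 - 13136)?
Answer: 12963745780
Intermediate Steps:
o(F) = F + F³ (o(F) = 1*(F + F³) = F + F³)
(o(-152) + 6350)*(9438 - 13136) = ((-152 + (-152)³) + 6350)*(9438 - 13136) = ((-152 - 3511808) + 6350)*(-3698) = (-3511960 + 6350)*(-3698) = -3505610*(-3698) = 12963745780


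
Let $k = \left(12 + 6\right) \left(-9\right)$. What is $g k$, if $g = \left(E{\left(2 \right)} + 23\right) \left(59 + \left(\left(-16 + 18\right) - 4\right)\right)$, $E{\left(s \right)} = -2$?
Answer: $-193914$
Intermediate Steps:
$k = -162$ ($k = 18 \left(-9\right) = -162$)
$g = 1197$ ($g = \left(-2 + 23\right) \left(59 + \left(\left(-16 + 18\right) - 4\right)\right) = 21 \left(59 + \left(2 + \left(-8 + 4\right)\right)\right) = 21 \left(59 + \left(2 - 4\right)\right) = 21 \left(59 - 2\right) = 21 \cdot 57 = 1197$)
$g k = 1197 \left(-162\right) = -193914$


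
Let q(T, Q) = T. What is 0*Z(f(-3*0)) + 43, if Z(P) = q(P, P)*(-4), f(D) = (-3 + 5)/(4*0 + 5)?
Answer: 43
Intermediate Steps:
f(D) = 2/5 (f(D) = 2/(0 + 5) = 2/5)
Z(P) = -4*P (Z(P) = P*(-4) = -4*P)
0*Z(f(-3*0)) + 43 = 0*(-4*2/5) + 43 = 0*(-8/5) + 43 = 0 + 43 = 43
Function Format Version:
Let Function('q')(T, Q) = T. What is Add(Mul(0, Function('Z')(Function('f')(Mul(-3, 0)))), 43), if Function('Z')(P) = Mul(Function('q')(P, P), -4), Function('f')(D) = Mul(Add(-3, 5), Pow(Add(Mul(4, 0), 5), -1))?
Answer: 43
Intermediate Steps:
Function('f')(D) = Rational(2, 5) (Function('f')(D) = Mul(2, Pow(Add(0, 5), -1)) = Mul(2, Pow(5, -1)) = Mul(2, Rational(1, 5)) = Rational(2, 5))
Function('Z')(P) = Mul(-4, P) (Function('Z')(P) = Mul(P, -4) = Mul(-4, P))
Add(Mul(0, Function('Z')(Function('f')(Mul(-3, 0)))), 43) = Add(Mul(0, Mul(-4, Rational(2, 5))), 43) = Add(Mul(0, Rational(-8, 5)), 43) = Add(0, 43) = 43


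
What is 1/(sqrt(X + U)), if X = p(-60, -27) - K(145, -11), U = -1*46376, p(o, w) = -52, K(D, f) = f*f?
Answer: -I*sqrt(46549)/46549 ≈ -0.0046349*I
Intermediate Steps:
K(D, f) = f**2
U = -46376
X = -173 (X = -52 - 1*(-11)**2 = -52 - 1*121 = -52 - 121 = -173)
1/(sqrt(X + U)) = 1/(sqrt(-173 - 46376)) = 1/(sqrt(-46549)) = 1/(I*sqrt(46549)) = -I*sqrt(46549)/46549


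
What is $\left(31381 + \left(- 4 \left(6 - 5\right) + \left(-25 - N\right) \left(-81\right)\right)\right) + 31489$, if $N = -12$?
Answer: $63919$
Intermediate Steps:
$\left(31381 + \left(- 4 \left(6 - 5\right) + \left(-25 - N\right) \left(-81\right)\right)\right) + 31489 = \left(31381 + \left(- 4 \left(6 - 5\right) + \left(-25 - -12\right) \left(-81\right)\right)\right) + 31489 = \left(31381 - \left(4 - \left(-25 + 12\right) \left(-81\right)\right)\right) + 31489 = \left(31381 - -1049\right) + 31489 = \left(31381 + \left(-4 + 1053\right)\right) + 31489 = \left(31381 + 1049\right) + 31489 = 32430 + 31489 = 63919$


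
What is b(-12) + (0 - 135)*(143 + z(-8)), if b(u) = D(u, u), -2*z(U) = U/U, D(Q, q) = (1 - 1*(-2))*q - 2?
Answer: -38551/2 ≈ -19276.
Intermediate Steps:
D(Q, q) = -2 + 3*q (D(Q, q) = (1 + 2)*q - 2 = 3*q - 2 = -2 + 3*q)
z(U) = -½ (z(U) = -U/(2*U) = -½*1 = -½)
b(u) = -2 + 3*u
b(-12) + (0 - 135)*(143 + z(-8)) = (-2 + 3*(-12)) + (0 - 135)*(143 - ½) = (-2 - 36) - 135*285/2 = -38 - 38475/2 = -38551/2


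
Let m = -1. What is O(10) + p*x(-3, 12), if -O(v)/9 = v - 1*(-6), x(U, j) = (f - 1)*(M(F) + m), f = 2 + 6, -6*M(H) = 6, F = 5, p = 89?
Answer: -1390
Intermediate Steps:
M(H) = -1 (M(H) = -⅙*6 = -1)
f = 8
x(U, j) = -14 (x(U, j) = (8 - 1)*(-1 - 1) = 7*(-2) = -14)
O(v) = -54 - 9*v (O(v) = -9*(v - 1*(-6)) = -9*(v + 6) = -9*(6 + v) = -54 - 9*v)
O(10) + p*x(-3, 12) = (-54 - 9*10) + 89*(-14) = (-54 - 90) - 1246 = -144 - 1246 = -1390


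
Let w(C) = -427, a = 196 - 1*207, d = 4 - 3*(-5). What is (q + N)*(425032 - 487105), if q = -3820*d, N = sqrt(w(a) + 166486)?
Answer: 4505258340 - 186219*sqrt(18451) ≈ 4.4800e+9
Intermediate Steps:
d = 19 (d = 4 + 15 = 19)
a = -11 (a = 196 - 207 = -11)
N = 3*sqrt(18451) (N = sqrt(-427 + 166486) = sqrt(166059) = 3*sqrt(18451) ≈ 407.50)
q = -72580 (q = -3820*19 = -72580)
(q + N)*(425032 - 487105) = (-72580 + 3*sqrt(18451))*(425032 - 487105) = (-72580 + 3*sqrt(18451))*(-62073) = 4505258340 - 186219*sqrt(18451)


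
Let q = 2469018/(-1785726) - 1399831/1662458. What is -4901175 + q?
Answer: -2425016290908347575/494782412418 ≈ -4.9012e+6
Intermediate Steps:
q = -1100725556425/494782412418 (q = 2469018*(-1/1785726) - 1399831*1/1662458 = -411503/297621 - 1399831/1662458 = -1100725556425/494782412418 ≈ -2.2247)
-4901175 + q = -4901175 - 1100725556425/494782412418 = -2425016290908347575/494782412418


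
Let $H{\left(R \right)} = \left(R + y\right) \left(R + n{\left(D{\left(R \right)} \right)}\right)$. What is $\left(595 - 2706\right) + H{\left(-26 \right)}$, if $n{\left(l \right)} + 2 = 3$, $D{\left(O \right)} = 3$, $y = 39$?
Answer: $-2436$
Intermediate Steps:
$n{\left(l \right)} = 1$ ($n{\left(l \right)} = -2 + 3 = 1$)
$H{\left(R \right)} = \left(1 + R\right) \left(39 + R\right)$ ($H{\left(R \right)} = \left(R + 39\right) \left(R + 1\right) = \left(39 + R\right) \left(1 + R\right) = \left(1 + R\right) \left(39 + R\right)$)
$\left(595 - 2706\right) + H{\left(-26 \right)} = \left(595 - 2706\right) + \left(39 + \left(-26\right)^{2} + 40 \left(-26\right)\right) = -2111 + \left(39 + 676 - 1040\right) = -2111 - 325 = -2436$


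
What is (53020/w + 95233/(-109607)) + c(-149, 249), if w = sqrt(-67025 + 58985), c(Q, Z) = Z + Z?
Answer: 54489053/109607 - 2651*I*sqrt(2010)/201 ≈ 497.13 - 591.31*I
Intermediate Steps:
c(Q, Z) = 2*Z
w = 2*I*sqrt(2010) (w = sqrt(-8040) = 2*I*sqrt(2010) ≈ 89.666*I)
(53020/w + 95233/(-109607)) + c(-149, 249) = (53020/((2*I*sqrt(2010))) + 95233/(-109607)) + 2*249 = (53020*(-I*sqrt(2010)/4020) + 95233*(-1/109607)) + 498 = (-2651*I*sqrt(2010)/201 - 95233/109607) + 498 = (-95233/109607 - 2651*I*sqrt(2010)/201) + 498 = 54489053/109607 - 2651*I*sqrt(2010)/201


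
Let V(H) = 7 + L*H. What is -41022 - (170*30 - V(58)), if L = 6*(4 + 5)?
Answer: -42983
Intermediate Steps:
L = 54 (L = 6*9 = 54)
V(H) = 7 + 54*H
-41022 - (170*30 - V(58)) = -41022 - (170*30 - (7 + 54*58)) = -41022 - (5100 - (7 + 3132)) = -41022 - (5100 - 1*3139) = -41022 - (5100 - 3139) = -41022 - 1*1961 = -41022 - 1961 = -42983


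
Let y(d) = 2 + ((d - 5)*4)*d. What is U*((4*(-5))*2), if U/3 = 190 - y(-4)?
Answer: -5280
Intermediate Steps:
y(d) = 2 + d*(-20 + 4*d) (y(d) = 2 + ((-5 + d)*4)*d = 2 + (-20 + 4*d)*d = 2 + d*(-20 + 4*d))
U = 132 (U = 3*(190 - (2 - 20*(-4) + 4*(-4)²)) = 3*(190 - (2 + 80 + 4*16)) = 3*(190 - (2 + 80 + 64)) = 3*(190 - 1*146) = 3*(190 - 146) = 3*44 = 132)
U*((4*(-5))*2) = 132*((4*(-5))*2) = 132*(-20*2) = 132*(-40) = -5280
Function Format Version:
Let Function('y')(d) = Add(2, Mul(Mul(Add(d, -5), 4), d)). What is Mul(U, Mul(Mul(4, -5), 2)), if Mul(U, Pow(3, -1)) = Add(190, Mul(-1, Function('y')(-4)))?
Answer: -5280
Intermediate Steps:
Function('y')(d) = Add(2, Mul(d, Add(-20, Mul(4, d)))) (Function('y')(d) = Add(2, Mul(Mul(Add(-5, d), 4), d)) = Add(2, Mul(Add(-20, Mul(4, d)), d)) = Add(2, Mul(d, Add(-20, Mul(4, d)))))
U = 132 (U = Mul(3, Add(190, Mul(-1, Add(2, Mul(-20, -4), Mul(4, Pow(-4, 2)))))) = Mul(3, Add(190, Mul(-1, Add(2, 80, Mul(4, 16))))) = Mul(3, Add(190, Mul(-1, Add(2, 80, 64)))) = Mul(3, Add(190, Mul(-1, 146))) = Mul(3, Add(190, -146)) = Mul(3, 44) = 132)
Mul(U, Mul(Mul(4, -5), 2)) = Mul(132, Mul(Mul(4, -5), 2)) = Mul(132, Mul(-20, 2)) = Mul(132, -40) = -5280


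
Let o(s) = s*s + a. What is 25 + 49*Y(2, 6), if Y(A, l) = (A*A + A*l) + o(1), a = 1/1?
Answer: 907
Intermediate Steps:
a = 1
o(s) = 1 + s² (o(s) = s*s + 1 = s² + 1 = 1 + s²)
Y(A, l) = 2 + A² + A*l (Y(A, l) = (A*A + A*l) + (1 + 1²) = (A² + A*l) + (1 + 1) = (A² + A*l) + 2 = 2 + A² + A*l)
25 + 49*Y(2, 6) = 25 + 49*(2 + 2² + 2*6) = 25 + 49*(2 + 4 + 12) = 25 + 49*18 = 25 + 882 = 907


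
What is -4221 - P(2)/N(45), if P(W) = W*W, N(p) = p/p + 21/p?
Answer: -46461/11 ≈ -4223.7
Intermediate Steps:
N(p) = 1 + 21/p
P(W) = W**2
-4221 - P(2)/N(45) = -4221 - 2**2/((21 + 45)/45) = -4221 - 4/((1/45)*66) = -4221 - 4/22/15 = -4221 - 4*15/22 = -4221 - 1*30/11 = -4221 - 30/11 = -46461/11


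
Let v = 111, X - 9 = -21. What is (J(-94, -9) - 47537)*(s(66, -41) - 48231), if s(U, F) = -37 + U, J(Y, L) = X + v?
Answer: 2286606476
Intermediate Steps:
X = -12 (X = 9 - 21 = -12)
J(Y, L) = 99 (J(Y, L) = -12 + 111 = 99)
(J(-94, -9) - 47537)*(s(66, -41) - 48231) = (99 - 47537)*((-37 + 66) - 48231) = -47438*(29 - 48231) = -47438*(-48202) = 2286606476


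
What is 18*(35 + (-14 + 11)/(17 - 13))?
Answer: 1233/2 ≈ 616.50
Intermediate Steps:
18*(35 + (-14 + 11)/(17 - 13)) = 18*(35 - 3/4) = 18*(35 - 3*¼) = 18*(35 - ¾) = 18*(137/4) = 1233/2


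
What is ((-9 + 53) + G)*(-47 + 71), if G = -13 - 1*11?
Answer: 480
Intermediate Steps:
G = -24 (G = -13 - 11 = -24)
((-9 + 53) + G)*(-47 + 71) = ((-9 + 53) - 24)*(-47 + 71) = (44 - 24)*24 = 20*24 = 480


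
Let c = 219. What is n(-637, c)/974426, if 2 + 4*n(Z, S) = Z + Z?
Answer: -319/974426 ≈ -0.00032737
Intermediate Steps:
n(Z, S) = -½ + Z/2 (n(Z, S) = -½ + (Z + Z)/4 = -½ + (2*Z)/4 = -½ + Z/2)
n(-637, c)/974426 = (-½ + (½)*(-637))/974426 = (-½ - 637/2)*(1/974426) = -319*1/974426 = -319/974426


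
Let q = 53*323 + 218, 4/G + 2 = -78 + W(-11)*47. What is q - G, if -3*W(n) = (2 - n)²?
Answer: 141868683/8183 ≈ 17337.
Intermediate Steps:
W(n) = -(2 - n)²/3
G = -12/8183 (G = 4/(-2 + (-78 - (-2 - 11)²/3*47)) = 4/(-2 + (-78 - ⅓*(-13)²*47)) = 4/(-2 + (-78 - ⅓*169*47)) = 4/(-2 + (-78 - 169/3*47)) = 4/(-2 + (-78 - 7943/3)) = 4/(-2 - 8177/3) = 4/(-8183/3) = 4*(-3/8183) = -12/8183 ≈ -0.0014665)
q = 17337 (q = 17119 + 218 = 17337)
q - G = 17337 - 1*(-12/8183) = 17337 + 12/8183 = 141868683/8183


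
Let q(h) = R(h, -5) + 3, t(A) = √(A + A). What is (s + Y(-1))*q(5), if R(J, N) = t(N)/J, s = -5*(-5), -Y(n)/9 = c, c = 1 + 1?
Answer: 21 + 7*I*√10/5 ≈ 21.0 + 4.4272*I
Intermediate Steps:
t(A) = √2*√A (t(A) = √(2*A) = √2*√A)
c = 2
Y(n) = -18 (Y(n) = -9*2 = -18)
s = 25
R(J, N) = √2*√N/J (R(J, N) = (√2*√N)/J = √2*√N/J)
q(h) = 3 + I*√10/h (q(h) = √2*√(-5)/h + 3 = √2*(I*√5)/h + 3 = I*√10/h + 3 = 3 + I*√10/h)
(s + Y(-1))*q(5) = (25 - 18)*(3 + I*√10/5) = 7*(3 + I*√10*(⅕)) = 7*(3 + I*√10/5) = 21 + 7*I*√10/5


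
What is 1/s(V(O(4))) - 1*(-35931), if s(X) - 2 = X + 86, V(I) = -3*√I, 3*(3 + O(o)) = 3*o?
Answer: 3054136/85 ≈ 35931.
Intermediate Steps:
O(o) = -3 + o (O(o) = -3 + (3*o)/3 = -3 + o)
s(X) = 88 + X (s(X) = 2 + (X + 86) = 2 + (86 + X) = 88 + X)
1/s(V(O(4))) - 1*(-35931) = 1/(88 - 3*√(-3 + 4)) - 1*(-35931) = 1/(88 - 3*√1) + 35931 = 1/(88 - 3*1) + 35931 = 1/(88 - 3) + 35931 = 1/85 + 35931 = 3054136/85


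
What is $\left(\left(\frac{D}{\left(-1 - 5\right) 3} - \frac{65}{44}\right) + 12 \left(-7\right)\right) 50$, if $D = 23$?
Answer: $- \frac{858875}{198} \approx -4337.8$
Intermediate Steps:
$\left(\left(\frac{D}{\left(-1 - 5\right) 3} - \frac{65}{44}\right) + 12 \left(-7\right)\right) 50 = \left(\left(\frac{23}{\left(-1 - 5\right) 3} - \frac{65}{44}\right) + 12 \left(-7\right)\right) 50 = \left(\left(\frac{23}{\left(-6\right) 3} - \frac{65}{44}\right) - 84\right) 50 = \left(\left(\frac{23}{-18} - \frac{65}{44}\right) - 84\right) 50 = \left(\left(23 \left(- \frac{1}{18}\right) - \frac{65}{44}\right) - 84\right) 50 = \left(\left(- \frac{23}{18} - \frac{65}{44}\right) - 84\right) 50 = \left(- \frac{1091}{396} - 84\right) 50 = \left(- \frac{34355}{396}\right) 50 = - \frac{858875}{198}$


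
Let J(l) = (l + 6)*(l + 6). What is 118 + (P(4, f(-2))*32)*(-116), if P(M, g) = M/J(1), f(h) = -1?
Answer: -9066/49 ≈ -185.02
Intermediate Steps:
J(l) = (6 + l)² (J(l) = (6 + l)*(6 + l) = (6 + l)²)
P(M, g) = M/49 (P(M, g) = M/((6 + 1)²) = M/(7²) = M/49)
118 + (P(4, f(-2))*32)*(-116) = 118 + (((1/49)*4)*32)*(-116) = 118 + ((4/49)*32)*(-116) = 118 + (128/49)*(-116) = 118 - 14848/49 = -9066/49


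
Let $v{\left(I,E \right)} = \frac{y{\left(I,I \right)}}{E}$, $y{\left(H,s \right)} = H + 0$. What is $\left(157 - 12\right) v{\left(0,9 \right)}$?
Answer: $0$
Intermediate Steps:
$y{\left(H,s \right)} = H$
$v{\left(I,E \right)} = \frac{I}{E}$
$\left(157 - 12\right) v{\left(0,9 \right)} = \left(157 - 12\right) \frac{0}{9} = 145 \cdot 0 \cdot \frac{1}{9} = 145 \cdot 0 = 0$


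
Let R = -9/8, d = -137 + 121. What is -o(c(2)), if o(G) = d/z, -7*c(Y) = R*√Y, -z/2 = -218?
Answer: 4/109 ≈ 0.036697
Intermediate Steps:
d = -16
z = 436 (z = -2*(-218) = 436)
R = -9/8 (R = -9*⅛ = -9/8 ≈ -1.1250)
c(Y) = 9*√Y/56 (c(Y) = -(-9)*√Y/56 = 9*√Y/56)
o(G) = -4/109 (o(G) = -16/436 = -16*1/436 = -4/109)
-o(c(2)) = -1*(-4/109) = 4/109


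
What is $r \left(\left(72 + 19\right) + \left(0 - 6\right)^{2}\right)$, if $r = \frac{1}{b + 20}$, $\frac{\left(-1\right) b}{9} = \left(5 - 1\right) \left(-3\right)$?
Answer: $\frac{127}{128} \approx 0.99219$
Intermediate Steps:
$b = 108$ ($b = - 9 \left(5 - 1\right) \left(-3\right) = - 9 \cdot 4 \left(-3\right) = \left(-9\right) \left(-12\right) = 108$)
$r = \frac{1}{128}$ ($r = \frac{1}{108 + 20} = \frac{1}{128} \approx 0.0078125$)
$r \left(\left(72 + 19\right) + \left(0 - 6\right)^{2}\right) = \frac{\left(72 + 19\right) + \left(0 - 6\right)^{2}}{128} = \frac{91 + \left(-6\right)^{2}}{128} = \frac{91 + 36}{128} = \frac{1}{128} \cdot 127 = \frac{127}{128}$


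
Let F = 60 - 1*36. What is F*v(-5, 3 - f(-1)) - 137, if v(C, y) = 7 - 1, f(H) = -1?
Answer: 7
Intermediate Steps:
F = 24 (F = 60 - 36 = 24)
v(C, y) = 6
F*v(-5, 3 - f(-1)) - 137 = 24*6 - 137 = 144 - 137 = 7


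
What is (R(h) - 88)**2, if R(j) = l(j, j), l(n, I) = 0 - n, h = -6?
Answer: 6724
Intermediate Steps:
l(n, I) = -n
R(j) = -j
(R(h) - 88)**2 = (-1*(-6) - 88)**2 = (6 - 88)**2 = (-82)**2 = 6724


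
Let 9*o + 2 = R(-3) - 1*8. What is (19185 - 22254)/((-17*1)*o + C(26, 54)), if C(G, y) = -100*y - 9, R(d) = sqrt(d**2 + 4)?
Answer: 446640777/784437788 - 156519*sqrt(13)/784437788 ≈ 0.56866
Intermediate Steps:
R(d) = sqrt(4 + d**2)
o = -10/9 + sqrt(13)/9 (o = -2/9 + (sqrt(4 + (-3)**2) - 1*8)/9 = -2/9 + (sqrt(4 + 9) - 8)/9 = -2/9 + (sqrt(13) - 8)/9 = -2/9 + (-8 + sqrt(13))/9 = -2/9 + (-8/9 + sqrt(13)/9) = -10/9 + sqrt(13)/9 ≈ -0.71049)
C(G, y) = -9 - 100*y
(19185 - 22254)/((-17*1)*o + C(26, 54)) = (19185 - 22254)/((-17*1)*(-10/9 + sqrt(13)/9) + (-9 - 100*54)) = -3069/(-17*(-10/9 + sqrt(13)/9) + (-9 - 5400)) = -3069/((170/9 - 17*sqrt(13)/9) - 5409) = -3069/(-48511/9 - 17*sqrt(13)/9)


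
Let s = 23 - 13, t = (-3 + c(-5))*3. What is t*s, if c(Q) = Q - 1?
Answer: -270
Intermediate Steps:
c(Q) = -1 + Q
t = -27 (t = (-3 + (-1 - 5))*3 = (-3 - 6)*3 = -9*3 = -27)
s = 10
t*s = -27*10 = -270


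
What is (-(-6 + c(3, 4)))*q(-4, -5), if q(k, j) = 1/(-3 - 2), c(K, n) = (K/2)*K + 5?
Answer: 7/10 ≈ 0.70000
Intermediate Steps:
c(K, n) = 5 + K**2/2 (c(K, n) = (K*(1/2))*K + 5 = (K/2)*K + 5 = K**2/2 + 5 = 5 + K**2/2)
q(k, j) = -1/5 (q(k, j) = 1/(-5) = -1/5)
(-(-6 + c(3, 4)))*q(-4, -5) = -(-6 + (5 + (1/2)*3**2))*(-1/5) = -(-6 + (5 + (1/2)*9))*(-1/5) = -(-6 + (5 + 9/2))*(-1/5) = -(-6 + 19/2)*(-1/5) = -1*7/2*(-1/5) = -7/2*(-1/5) = 7/10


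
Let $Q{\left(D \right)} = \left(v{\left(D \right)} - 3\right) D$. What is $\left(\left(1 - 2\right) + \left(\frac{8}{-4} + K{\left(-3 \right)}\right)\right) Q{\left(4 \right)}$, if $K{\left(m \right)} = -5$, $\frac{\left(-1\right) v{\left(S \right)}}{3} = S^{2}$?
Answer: $1632$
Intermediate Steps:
$v{\left(S \right)} = - 3 S^{2}$
$Q{\left(D \right)} = D \left(-3 - 3 D^{2}\right)$ ($Q{\left(D \right)} = \left(- 3 D^{2} - 3\right) D = \left(-3 - 3 D^{2}\right) D = D \left(-3 - 3 D^{2}\right)$)
$\left(\left(1 - 2\right) + \left(\frac{8}{-4} + K{\left(-3 \right)}\right)\right) Q{\left(4 \right)} = \left(\left(1 - 2\right) - \left(5 - \frac{8}{-4}\right)\right) \left(\left(-3\right) 4 \left(1 + 4^{2}\right)\right) = \left(\left(1 - 2\right) + \left(8 \left(- \frac{1}{4}\right) - 5\right)\right) \left(\left(-3\right) 4 \left(1 + 16\right)\right) = \left(-1 - 7\right) \left(\left(-3\right) 4 \cdot 17\right) = \left(-1 - 7\right) \left(-204\right) = \left(-8\right) \left(-204\right) = 1632$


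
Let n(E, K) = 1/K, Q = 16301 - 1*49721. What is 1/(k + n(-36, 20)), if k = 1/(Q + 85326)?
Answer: 519060/25963 ≈ 19.992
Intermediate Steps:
Q = -33420 (Q = 16301 - 49721 = -33420)
k = 1/51906 (k = 1/(-33420 + 85326) = 1/51906 ≈ 1.9266e-5)
1/(k + n(-36, 20)) = 1/(1/51906 + 1/20) = 1/(25963/519060) = 519060/25963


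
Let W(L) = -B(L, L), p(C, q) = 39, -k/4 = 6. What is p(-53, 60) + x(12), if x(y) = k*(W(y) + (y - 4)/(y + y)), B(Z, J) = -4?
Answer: -65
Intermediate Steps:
k = -24 (k = -4*6 = -24)
W(L) = 4 (W(L) = -1*(-4) = 4)
x(y) = -96 - 12*(-4 + y)/y (x(y) = -24*(4 + (y - 4)/(y + y)) = -24*(4 + (-4 + y)/((2*y))) = -24*(4 + (-4 + y)*(1/(2*y))) = -24*(4 + (-4 + y)/(2*y)) = -96 - 12*(-4 + y)/y)
p(-53, 60) + x(12) = 39 + (-108 + 48/12) = 39 + (-108 + 48*(1/12)) = 39 + (-108 + 4) = 39 - 104 = -65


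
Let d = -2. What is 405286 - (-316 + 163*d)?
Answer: 405928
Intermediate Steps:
405286 - (-316 + 163*d) = 405286 - (-316 + 163*(-2)) = 405286 - (-316 - 326) = 405286 - 1*(-642) = 405286 + 642 = 405928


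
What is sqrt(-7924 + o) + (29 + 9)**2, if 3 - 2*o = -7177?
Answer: 1444 + I*sqrt(4334) ≈ 1444.0 + 65.833*I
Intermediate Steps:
o = 3590 (o = 3/2 - 1/2*(-7177) = 3/2 + 7177/2 = 3590)
sqrt(-7924 + o) + (29 + 9)**2 = sqrt(-7924 + 3590) + (29 + 9)**2 = sqrt(-4334) + 38**2 = I*sqrt(4334) + 1444 = 1444 + I*sqrt(4334)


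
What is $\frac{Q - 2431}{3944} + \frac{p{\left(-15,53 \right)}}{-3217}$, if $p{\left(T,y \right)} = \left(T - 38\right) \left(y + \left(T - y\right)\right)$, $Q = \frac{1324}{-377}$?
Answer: $- \frac{4134673947}{4783318696} \approx -0.86439$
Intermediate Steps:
$Q = - \frac{1324}{377}$ ($Q = 1324 \left(- \frac{1}{377}\right) = - \frac{1324}{377} \approx -3.5119$)
$p{\left(T,y \right)} = T \left(-38 + T\right)$ ($p{\left(T,y \right)} = \left(-38 + T\right) T = T \left(-38 + T\right)$)
$\frac{Q - 2431}{3944} + \frac{p{\left(-15,53 \right)}}{-3217} = \frac{- \frac{1324}{377} - 2431}{3944} + \frac{\left(-15\right) \left(-38 - 15\right)}{-3217} = \left(- \frac{917811}{377}\right) \frac{1}{3944} + \left(-15\right) \left(-53\right) \left(- \frac{1}{3217}\right) = - \frac{917811}{1486888} + 795 \left(- \frac{1}{3217}\right) = - \frac{917811}{1486888} - \frac{795}{3217} = - \frac{4134673947}{4783318696}$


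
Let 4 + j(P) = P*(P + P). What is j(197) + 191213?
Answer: 268827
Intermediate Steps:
j(P) = -4 + 2*P² (j(P) = -4 + P*(P + P) = -4 + P*(2*P) = -4 + 2*P²)
j(197) + 191213 = (-4 + 2*197²) + 191213 = (-4 + 2*38809) + 191213 = (-4 + 77618) + 191213 = 77614 + 191213 = 268827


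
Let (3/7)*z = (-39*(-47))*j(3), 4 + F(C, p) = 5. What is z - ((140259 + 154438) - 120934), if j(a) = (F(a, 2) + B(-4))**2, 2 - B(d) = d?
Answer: 35810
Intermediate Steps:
B(d) = 2 - d
F(C, p) = 1 (F(C, p) = -4 + 5 = 1)
j(a) = 49 (j(a) = (1 + (2 - 1*(-4)))**2 = (1 + (2 + 4))**2 = (1 + 6)**2 = 7**2 = 49)
z = 209573 (z = 7*(-39*(-47)*49)/3 = 7*(1833*49)/3 = (7/3)*89817 = 209573)
z - ((140259 + 154438) - 120934) = 209573 - ((140259 + 154438) - 120934) = 209573 - (294697 - 120934) = 209573 - 1*173763 = 209573 - 173763 = 35810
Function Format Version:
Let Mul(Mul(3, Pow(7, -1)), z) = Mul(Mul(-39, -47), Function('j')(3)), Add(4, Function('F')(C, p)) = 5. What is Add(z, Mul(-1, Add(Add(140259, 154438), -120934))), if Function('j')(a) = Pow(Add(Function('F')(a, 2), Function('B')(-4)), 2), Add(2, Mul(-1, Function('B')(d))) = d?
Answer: 35810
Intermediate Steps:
Function('B')(d) = Add(2, Mul(-1, d))
Function('F')(C, p) = 1 (Function('F')(C, p) = Add(-4, 5) = 1)
Function('j')(a) = 49 (Function('j')(a) = Pow(Add(1, Add(2, Mul(-1, -4))), 2) = Pow(Add(1, Add(2, 4)), 2) = Pow(Add(1, 6), 2) = Pow(7, 2) = 49)
z = 209573 (z = Mul(Rational(7, 3), Mul(Mul(-39, -47), 49)) = Mul(Rational(7, 3), Mul(1833, 49)) = Mul(Rational(7, 3), 89817) = 209573)
Add(z, Mul(-1, Add(Add(140259, 154438), -120934))) = Add(209573, Mul(-1, Add(Add(140259, 154438), -120934))) = Add(209573, Mul(-1, Add(294697, -120934))) = Add(209573, Mul(-1, 173763)) = Add(209573, -173763) = 35810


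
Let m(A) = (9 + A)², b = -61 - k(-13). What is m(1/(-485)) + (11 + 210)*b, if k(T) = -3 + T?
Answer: -2320268129/235225 ≈ -9864.0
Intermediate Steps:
b = -45 (b = -61 - (-3 - 13) = -61 - 1*(-16) = -61 + 16 = -45)
m(1/(-485)) + (11 + 210)*b = (9 + 1/(-485))² + (11 + 210)*(-45) = (9 - 1/485)² + 221*(-45) = (4364/485)² - 9945 = 19044496/235225 - 9945 = -2320268129/235225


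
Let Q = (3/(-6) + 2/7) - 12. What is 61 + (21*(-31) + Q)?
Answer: -8431/14 ≈ -602.21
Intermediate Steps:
Q = -171/14 (Q = (3*(-⅙) + 2*(⅐)) - 12 = (-½ + 2/7) - 12 = -3/14 - 12 = -171/14 ≈ -12.214)
61 + (21*(-31) + Q) = 61 + (21*(-31) - 171/14) = 61 + (-651 - 171/14) = 61 - 9285/14 = -8431/14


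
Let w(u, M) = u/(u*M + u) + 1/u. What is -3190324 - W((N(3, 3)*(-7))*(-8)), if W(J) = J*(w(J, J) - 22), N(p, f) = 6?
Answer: -1072648757/337 ≈ -3.1829e+6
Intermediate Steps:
w(u, M) = 1/u + u/(u + M*u) (w(u, M) = u/(M*u + u) + 1/u = u/(u + M*u) + 1/u = 1/u + u/(u + M*u))
W(J) = J*(-22 + (1 + 2*J)/(J*(1 + J))) (W(J) = J*((1 + J + J)/(J*(1 + J)) - 22) = J*((1 + 2*J)/(J*(1 + J)) - 22) = J*(-22 + (1 + 2*J)/(J*(1 + J))))
-3190324 - W((N(3, 3)*(-7))*(-8)) = -3190324 - (1 - 22*((6*(-7))*(-8))² - 20*6*(-7)*(-8))/(1 + (6*(-7))*(-8)) = -3190324 - (1 - 22*(-42*(-8))² - (-840)*(-8))/(1 - 42*(-8)) = -3190324 - (1 - 22*336² - 20*336)/(1 + 336) = -3190324 - (1 - 22*112896 - 6720)/337 = -3190324 - (1 - 2483712 - 6720)/337 = -3190324 - (-2490431)/337 = -3190324 - 1*(-2490431/337) = -3190324 + 2490431/337 = -1072648757/337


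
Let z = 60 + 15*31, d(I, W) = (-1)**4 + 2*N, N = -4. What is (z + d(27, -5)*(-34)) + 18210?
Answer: 18973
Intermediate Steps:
d(I, W) = -7 (d(I, W) = (-1)**4 + 2*(-4) = 1 - 8 = -7)
z = 525 (z = 60 + 465 = 525)
(z + d(27, -5)*(-34)) + 18210 = (525 - 7*(-34)) + 18210 = (525 + 238) + 18210 = 763 + 18210 = 18973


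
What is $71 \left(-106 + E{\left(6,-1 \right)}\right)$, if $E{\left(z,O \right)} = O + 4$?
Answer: $-7313$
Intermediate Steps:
$E{\left(z,O \right)} = 4 + O$
$71 \left(-106 + E{\left(6,-1 \right)}\right) = 71 \left(-106 + \left(4 - 1\right)\right) = 71 \left(-106 + 3\right) = 71 \left(-103\right) = -7313$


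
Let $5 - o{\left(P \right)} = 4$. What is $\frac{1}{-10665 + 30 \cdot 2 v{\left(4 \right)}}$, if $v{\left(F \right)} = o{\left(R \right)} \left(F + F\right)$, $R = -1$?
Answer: $- \frac{1}{10185} \approx -9.8184 \cdot 10^{-5}$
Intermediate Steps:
$o{\left(P \right)} = 1$ ($o{\left(P \right)} = 5 - 4 = 1$)
$v{\left(F \right)} = 2 F$ ($v{\left(F \right)} = 1 \left(F + F\right) = 1 \cdot 2 F = 2 F$)
$\frac{1}{-10665 + 30 \cdot 2 v{\left(4 \right)}} = \frac{1}{-10665 + 30 \cdot 2 \cdot 2 \cdot 4} = \frac{1}{-10665 + 60 \cdot 8} = \frac{1}{-10665 + 480} = \frac{1}{-10185} = - \frac{1}{10185}$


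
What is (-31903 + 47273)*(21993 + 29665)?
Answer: 793983460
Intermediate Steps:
(-31903 + 47273)*(21993 + 29665) = 15370*51658 = 793983460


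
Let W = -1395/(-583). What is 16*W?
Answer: 22320/583 ≈ 38.285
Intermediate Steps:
W = 1395/583 (W = -1395*(-1/583) = 1395/583 ≈ 2.3928)
16*W = 16*(1395/583) = 22320/583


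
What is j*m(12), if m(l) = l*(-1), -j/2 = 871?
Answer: 20904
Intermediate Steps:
j = -1742 (j = -2*871 = -1742)
m(l) = -l
j*m(12) = -(-1742)*12 = -1742*(-12) = 20904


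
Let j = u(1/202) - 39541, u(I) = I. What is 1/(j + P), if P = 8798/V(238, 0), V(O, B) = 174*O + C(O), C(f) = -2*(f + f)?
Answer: -1021615/40395451508 ≈ -2.5290e-5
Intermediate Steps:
C(f) = -4*f
V(O, B) = 170*O (V(O, B) = 174*O - 4*O = 170*O)
j = -7987281/202 (j = 1/202 - 39541 = -7987281/202 ≈ -39541.)
P = 4399/20230 (P = 8798/((170*238)) = 8798/40460 = 8798*(1/40460) = 4399/20230 ≈ 0.21745)
1/(j + P) = 1/(-7987281/202 + 4399/20230) = 1/(-40395451508/1021615) = -1021615/40395451508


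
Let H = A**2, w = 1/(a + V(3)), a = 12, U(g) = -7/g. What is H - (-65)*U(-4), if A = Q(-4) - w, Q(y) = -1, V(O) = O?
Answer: 103399/900 ≈ 114.89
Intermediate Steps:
w = 1/15 (w = 1/(12 + 3) = 1/15 ≈ 0.066667)
A = -16/15 (A = -1 - 1*1/15 = -1 - 1/15 = -16/15 ≈ -1.0667)
H = 256/225 (H = (-16/15)**2 = 256/225 ≈ 1.1378)
H - (-65)*U(-4) = 256/225 - (-65)*(-7/(-4)) = 256/225 - (-65)*(-7*(-1/4)) = 256/225 - (-65)*7/4 = 256/225 - 1*(-455/4) = 256/225 + 455/4 = 103399/900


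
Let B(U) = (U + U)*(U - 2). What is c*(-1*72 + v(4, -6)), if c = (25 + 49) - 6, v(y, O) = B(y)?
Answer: -3808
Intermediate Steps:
B(U) = 2*U*(-2 + U) (B(U) = (2*U)*(-2 + U) = 2*U*(-2 + U))
v(y, O) = 2*y*(-2 + y)
c = 68 (c = 74 - 6 = 68)
c*(-1*72 + v(4, -6)) = 68*(-1*72 + 2*4*(-2 + 4)) = 68*(-72 + 2*4*2) = 68*(-72 + 16) = 68*(-56) = -3808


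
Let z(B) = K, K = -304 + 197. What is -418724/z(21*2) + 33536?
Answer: 4007076/107 ≈ 37449.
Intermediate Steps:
K = -107
z(B) = -107
-418724/z(21*2) + 33536 = -418724/(-107) + 33536 = -418724*(-1/107) + 33536 = 418724/107 + 33536 = 4007076/107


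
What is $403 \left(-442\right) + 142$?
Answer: $-177984$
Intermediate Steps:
$403 \left(-442\right) + 142 = -178126 + 142 = -177984$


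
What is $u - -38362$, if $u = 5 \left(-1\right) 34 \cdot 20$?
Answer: $34962$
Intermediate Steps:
$u = -3400$ ($u = \left(-5\right) 34 \cdot 20 = \left(-170\right) 20 = -3400$)
$u - -38362 = -3400 - -38362 = -3400 + 38362 = 34962$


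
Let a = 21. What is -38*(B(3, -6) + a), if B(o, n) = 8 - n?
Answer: -1330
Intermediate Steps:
-38*(B(3, -6) + a) = -38*((8 - 1*(-6)) + 21) = -38*((8 + 6) + 21) = -38*(14 + 21) = -38*35 = -1330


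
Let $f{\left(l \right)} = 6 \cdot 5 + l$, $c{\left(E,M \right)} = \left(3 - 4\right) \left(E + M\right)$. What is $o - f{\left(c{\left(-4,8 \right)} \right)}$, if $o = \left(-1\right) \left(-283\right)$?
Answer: $257$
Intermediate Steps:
$c{\left(E,M \right)} = - E - M$ ($c{\left(E,M \right)} = - (E + M) = - E - M$)
$f{\left(l \right)} = 30 + l$
$o = 283$
$o - f{\left(c{\left(-4,8 \right)} \right)} = 283 - \left(30 - 4\right) = 283 - 26 = 257$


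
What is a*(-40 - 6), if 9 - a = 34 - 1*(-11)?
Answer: 1656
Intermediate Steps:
a = -36 (a = 9 - (34 - 1*(-11)) = 9 - (34 + 11) = 9 - 1*45 = 9 - 45 = -36)
a*(-40 - 6) = -36*(-40 - 6) = -36*(-46) = 1656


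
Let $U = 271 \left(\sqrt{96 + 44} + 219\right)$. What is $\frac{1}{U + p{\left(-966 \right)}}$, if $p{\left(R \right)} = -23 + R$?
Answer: $\frac{2918}{169780393} - \frac{271 \sqrt{35}}{1697803930} \approx 1.6243 \cdot 10^{-5}$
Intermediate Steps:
$U = 59349 + 542 \sqrt{35}$ ($U = 271 \left(\sqrt{140} + 219\right) = 271 \left(2 \sqrt{35} + 219\right) = 271 \left(219 + 2 \sqrt{35}\right) = 59349 + 542 \sqrt{35} \approx 62556.0$)
$\frac{1}{U + p{\left(-966 \right)}} = \frac{1}{\left(59349 + 542 \sqrt{35}\right) - 989} = \frac{1}{58360 + 542 \sqrt{35}}$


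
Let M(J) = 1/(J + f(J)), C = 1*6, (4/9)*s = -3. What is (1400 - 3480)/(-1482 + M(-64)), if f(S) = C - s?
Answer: 213200/151907 ≈ 1.4035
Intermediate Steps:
s = -27/4 (s = (9/4)*(-3) = -27/4 ≈ -6.7500)
C = 6
f(S) = 51/4 (f(S) = 6 - 1*(-27/4) = 6 + 27/4 = 51/4)
M(J) = 1/(51/4 + J) (M(J) = 1/(J + 51/4) = 1/(51/4 + J))
(1400 - 3480)/(-1482 + M(-64)) = (1400 - 3480)/(-1482 + 4/(51 + 4*(-64))) = -2080/(-1482 + 4/(51 - 256)) = -2080/(-1482 + 4/(-205)) = -2080/(-1482 + 4*(-1/205)) = -2080/(-1482 - 4/205) = -2080/(-303814/205) = -2080*(-205/303814) = 213200/151907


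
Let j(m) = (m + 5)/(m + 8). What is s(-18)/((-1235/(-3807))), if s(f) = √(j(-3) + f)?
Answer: 7614*I*√110/6175 ≈ 12.932*I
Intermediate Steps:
j(m) = (5 + m)/(8 + m)
s(f) = √(⅖ + f) (s(f) = √((5 - 3)/(8 - 3) + f) = √(2/5 + f) = √((⅕)*2 + f) = √(⅖ + f))
s(-18)/((-1235/(-3807))) = (√(10 + 25*(-18))/5)/((-1235/(-3807))) = (√(10 - 450)/5)/((-1235*(-1/3807))) = (√(-440)/5)/(1235/3807) = ((2*I*√110)/5)*(3807/1235) = (2*I*√110/5)*(3807/1235) = 7614*I*√110/6175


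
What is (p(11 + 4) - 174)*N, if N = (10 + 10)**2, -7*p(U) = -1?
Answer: -486800/7 ≈ -69543.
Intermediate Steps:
p(U) = 1/7 (p(U) = -1/7*(-1) = 1/7)
N = 400 (N = 20**2 = 400)
(p(11 + 4) - 174)*N = (1/7 - 174)*400 = -1217/7*400 = -486800/7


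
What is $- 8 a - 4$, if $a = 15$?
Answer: $-124$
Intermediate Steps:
$- 8 a - 4 = \left(-8\right) 15 - 4 = -120 - 4 = -124$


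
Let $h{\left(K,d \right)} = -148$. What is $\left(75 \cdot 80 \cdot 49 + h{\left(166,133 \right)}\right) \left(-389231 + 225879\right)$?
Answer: $-48001311904$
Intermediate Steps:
$\left(75 \cdot 80 \cdot 49 + h{\left(166,133 \right)}\right) \left(-389231 + 225879\right) = \left(75 \cdot 80 \cdot 49 - 148\right) \left(-389231 + 225879\right) = \left(6000 \cdot 49 - 148\right) \left(-163352\right) = \left(294000 - 148\right) \left(-163352\right) = 293852 \left(-163352\right) = -48001311904$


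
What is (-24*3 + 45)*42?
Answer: -1134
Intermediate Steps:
(-24*3 + 45)*42 = (-72 + 45)*42 = -27*42 = -1134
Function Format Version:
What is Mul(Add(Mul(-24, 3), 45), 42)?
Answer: -1134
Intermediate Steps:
Mul(Add(Mul(-24, 3), 45), 42) = Mul(Add(-72, 45), 42) = Mul(-27, 42) = -1134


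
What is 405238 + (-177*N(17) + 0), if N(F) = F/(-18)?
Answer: 2432431/6 ≈ 4.0541e+5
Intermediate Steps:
N(F) = -F/18 (N(F) = F*(-1/18) = -F/18)
405238 + (-177*N(17) + 0) = 405238 + (-(-59)*17/6 + 0) = 405238 + (-177*(-17/18) + 0) = 405238 + (1003/6 + 0) = 405238 + 1003/6 = 2432431/6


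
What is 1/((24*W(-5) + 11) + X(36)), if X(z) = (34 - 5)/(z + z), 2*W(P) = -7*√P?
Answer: 59112/183565561 + 435456*I*√5/183565561 ≈ 0.00032202 + 0.0053044*I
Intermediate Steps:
W(P) = -7*√P/2 (W(P) = (-7*√P)/2 = -7*√P/2)
X(z) = 29/(2*z) (X(z) = 29/((2*z)) = 29*(1/(2*z)) = 29/(2*z))
1/((24*W(-5) + 11) + X(36)) = 1/((24*(-7*I*√5/2) + 11) + (29/2)/36) = 1/((24*(-7*I*√5/2) + 11) + (29/2)*(1/36)) = 1/((24*(-7*I*√5/2) + 11) + 29/72) = 1/((-84*I*√5 + 11) + 29/72) = 1/((11 - 84*I*√5) + 29/72) = 1/(821/72 - 84*I*√5)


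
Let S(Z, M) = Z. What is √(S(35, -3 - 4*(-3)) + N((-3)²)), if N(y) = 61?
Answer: 4*√6 ≈ 9.7980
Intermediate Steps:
√(S(35, -3 - 4*(-3)) + N((-3)²)) = √(35 + 61) = √96 = 4*√6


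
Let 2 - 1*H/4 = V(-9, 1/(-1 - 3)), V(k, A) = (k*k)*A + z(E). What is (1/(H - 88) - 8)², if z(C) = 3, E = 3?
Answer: 7921/121 ≈ 65.463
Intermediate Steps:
V(k, A) = 3 + A*k² (V(k, A) = (k*k)*A + 3 = k²*A + 3 = A*k² + 3 = 3 + A*k²)
H = 77 (H = 8 - 4*(3 + (-9)²/(-1 - 3)) = 8 - 4*(3 + 81/(-4)) = 8 - 4*(3 - ¼*81) = 8 - 4*(3 - 81/4) = 8 - 4*(-69/4) = 8 + 69 = 77)
(1/(H - 88) - 8)² = (1/(77 - 88) - 8)² = (1/(-11) - 8)² = (-1/11 - 8)² = (-89/11)² = 7921/121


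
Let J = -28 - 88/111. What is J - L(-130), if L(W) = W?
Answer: 11234/111 ≈ 101.21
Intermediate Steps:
J = -3196/111 (J = -28 - 88*1/111 = -28 - 88/111 = -3196/111 ≈ -28.793)
J - L(-130) = -3196/111 - 1*(-130) = -3196/111 + 130 = 11234/111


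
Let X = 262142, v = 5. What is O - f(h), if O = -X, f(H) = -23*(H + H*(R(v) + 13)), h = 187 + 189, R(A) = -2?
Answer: -158366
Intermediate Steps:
h = 376
f(H) = -276*H (f(H) = -23*(H + H*(-2 + 13)) = -23*(H + H*11) = -23*(H + 11*H) = -276*H)
O = -262142 (O = -1*262142 = -262142)
O - f(h) = -262142 - (-276)*376 = -262142 - 1*(-103776) = -262142 + 103776 = -158366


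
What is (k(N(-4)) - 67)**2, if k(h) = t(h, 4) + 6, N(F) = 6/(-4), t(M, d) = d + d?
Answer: 2809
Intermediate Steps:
t(M, d) = 2*d
N(F) = -3/2 (N(F) = 6*(-1/4) = -3/2)
k(h) = 14 (k(h) = 2*4 + 6 = 8 + 6 = 14)
(k(N(-4)) - 67)**2 = (14 - 67)**2 = (-53)**2 = 2809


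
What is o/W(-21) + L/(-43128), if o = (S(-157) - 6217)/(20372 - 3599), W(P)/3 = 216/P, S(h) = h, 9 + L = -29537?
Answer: 378362839/542539458 ≈ 0.69739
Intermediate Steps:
L = -29546 (L = -9 - 29537 = -29546)
W(P) = 648/P (W(P) = 3*(216/P) = 648/P)
o = -6374/16773 (o = (-157 - 6217)/(20372 - 3599) = -6374/16773 ≈ -0.38002)
o/W(-21) + L/(-43128) = -6374/(16773*(648/(-21))) - 29546/(-43128) = -6374/(16773*(648*(-1/21))) - 29546*(-1/43128) = -6374/(16773*(-216/7)) + 14773/21564 = -6374/16773*(-7/216) + 14773/21564 = 22309/1811484 + 14773/21564 = 378362839/542539458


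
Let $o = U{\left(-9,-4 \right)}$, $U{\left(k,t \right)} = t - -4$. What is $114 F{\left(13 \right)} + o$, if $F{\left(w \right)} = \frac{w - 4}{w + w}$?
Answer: $\frac{513}{13} \approx 39.462$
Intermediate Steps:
$U{\left(k,t \right)} = 4 + t$ ($U{\left(k,t \right)} = t + 4 = 4 + t$)
$o = 0$ ($o = 4 - 4 = 0$)
$F{\left(w \right)} = \frac{-4 + w}{2 w}$
$114 F{\left(13 \right)} + o = 114 \frac{-4 + 13}{2 \cdot 13} + 0 = 114 \cdot \frac{1}{2} \cdot \frac{1}{13} \cdot 9 + 0 = 114 \cdot \frac{9}{26} + 0 = \frac{513}{13} + 0 = \frac{513}{13}$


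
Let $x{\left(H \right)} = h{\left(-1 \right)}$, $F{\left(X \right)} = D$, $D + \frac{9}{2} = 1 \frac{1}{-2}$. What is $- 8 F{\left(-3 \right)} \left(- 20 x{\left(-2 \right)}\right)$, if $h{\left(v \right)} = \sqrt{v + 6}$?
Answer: $- 800 \sqrt{5} \approx -1788.9$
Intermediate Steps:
$h{\left(v \right)} = \sqrt{6 + v}$
$D = -5$ ($D = - \frac{9}{2} + 1 \frac{1}{-2} = - \frac{9}{2} + 1 \left(- \frac{1}{2}\right) = - \frac{9}{2} - \frac{1}{2} = -5$)
$F{\left(X \right)} = -5$
$x{\left(H \right)} = \sqrt{5}$ ($x{\left(H \right)} = \sqrt{6 - 1} = \sqrt{5}$)
$- 8 F{\left(-3 \right)} \left(- 20 x{\left(-2 \right)}\right) = \left(-8\right) \left(-5\right) \left(- 20 \sqrt{5}\right) = 40 \left(- 20 \sqrt{5}\right) = - 800 \sqrt{5}$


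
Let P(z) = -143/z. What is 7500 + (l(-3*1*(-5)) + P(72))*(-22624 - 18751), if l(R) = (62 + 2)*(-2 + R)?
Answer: -2472071375/72 ≈ -3.4334e+7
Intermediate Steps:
l(R) = -128 + 64*R (l(R) = 64*(-2 + R) = -128 + 64*R)
7500 + (l(-3*1*(-5)) + P(72))*(-22624 - 18751) = 7500 + ((-128 + 64*(-3*1*(-5))) - 143/72)*(-22624 - 18751) = 7500 + ((-128 + 64*(-3*(-5))) - 143*1/72)*(-41375) = 7500 + ((-128 + 64*15) - 143/72)*(-41375) = 7500 + ((-128 + 960) - 143/72)*(-41375) = 7500 + (832 - 143/72)*(-41375) = 7500 + (59761/72)*(-41375) = 7500 - 2472611375/72 = -2472071375/72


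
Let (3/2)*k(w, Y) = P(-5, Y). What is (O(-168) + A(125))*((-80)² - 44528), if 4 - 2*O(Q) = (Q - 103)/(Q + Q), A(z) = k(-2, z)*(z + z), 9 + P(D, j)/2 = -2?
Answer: 5869155041/42 ≈ 1.3974e+8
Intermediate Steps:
P(D, j) = -22 (P(D, j) = -18 + 2*(-2) = -18 - 4 = -22)
k(w, Y) = -44/3 (k(w, Y) = (⅔)*(-22) = -44/3)
A(z) = -88*z/3 (A(z) = -44*(z + z)/3 = -88*z/3)
O(Q) = 2 - (-103 + Q)/(4*Q) (O(Q) = 2 - (Q - 103)/(2*(Q + Q)) = 2 - (-103 + Q)/(2*(2*Q)) = 2 - (-103 + Q)*1/(2*Q)/2 = 2 - (-103 + Q)/(4*Q))
(O(-168) + A(125))*((-80)² - 44528) = ((¼)*(103 + 7*(-168))/(-168) - 88/3*125)*((-80)² - 44528) = ((¼)*(-1/168)*(103 - 1176) - 11000/3)*(6400 - 44528) = ((¼)*(-1/168)*(-1073) - 11000/3)*(-38128) = (1073/672 - 11000/3)*(-38128) = -2462927/672*(-38128) = 5869155041/42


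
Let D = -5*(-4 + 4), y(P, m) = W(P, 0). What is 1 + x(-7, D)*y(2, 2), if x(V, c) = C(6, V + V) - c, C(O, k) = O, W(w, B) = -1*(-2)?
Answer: 13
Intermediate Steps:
W(w, B) = 2
y(P, m) = 2
D = 0 (D = -5*0 = 0)
x(V, c) = 6 - c
1 + x(-7, D)*y(2, 2) = 1 + (6 - 1*0)*2 = 1 + (6 + 0)*2 = 1 + 6*2 = 1 + 12 = 13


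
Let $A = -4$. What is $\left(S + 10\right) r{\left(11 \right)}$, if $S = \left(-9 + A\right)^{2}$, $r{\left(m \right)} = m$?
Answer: $1969$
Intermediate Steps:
$S = 169$ ($S = \left(-9 - 4\right)^{2} = \left(-13\right)^{2} = 169$)
$\left(S + 10\right) r{\left(11 \right)} = \left(169 + 10\right) 11 = 179 \cdot 11 = 1969$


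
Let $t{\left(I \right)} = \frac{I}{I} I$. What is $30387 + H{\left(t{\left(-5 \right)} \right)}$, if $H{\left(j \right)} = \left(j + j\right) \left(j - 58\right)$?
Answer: $31017$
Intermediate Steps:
$t{\left(I \right)} = I$ ($t{\left(I \right)} = 1 I = I$)
$H{\left(j \right)} = 2 j \left(-58 + j\right)$
$30387 + H{\left(t{\left(-5 \right)} \right)} = 30387 + 2 \left(-5\right) \left(-58 - 5\right) = 30387 + 2 \left(-5\right) \left(-63\right) = 30387 + 630 = 31017$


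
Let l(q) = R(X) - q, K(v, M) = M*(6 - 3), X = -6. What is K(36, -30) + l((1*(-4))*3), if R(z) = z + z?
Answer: -90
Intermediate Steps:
R(z) = 2*z
K(v, M) = 3*M (K(v, M) = M*3 = 3*M)
l(q) = -12 - q (l(q) = 2*(-6) - q = -12 - q)
K(36, -30) + l((1*(-4))*3) = 3*(-30) + (-12 - 1*(-4)*3) = -90 + (-12 - (-4)*3) = -90 + (-12 - 1*(-12)) = -90 + (-12 + 12) = -90 + 0 = -90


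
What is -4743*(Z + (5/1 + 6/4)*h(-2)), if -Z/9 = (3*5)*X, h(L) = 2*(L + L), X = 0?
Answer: 246636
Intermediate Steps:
h(L) = 4*L (h(L) = 2*(2*L) = 4*L)
Z = 0 (Z = -9*3*5*0 = -135*0 = -9*0 = 0)
-4743*(Z + (5/1 + 6/4)*h(-2)) = -4743*(0 + (5/1 + 6/4)*(4*(-2))) = -4743*(0 + (5*1 + 6*(1/4))*(-8)) = -4743*(0 + (5 + 3/2)*(-8)) = -4743*(0 + (13/2)*(-8)) = -4743*(0 - 52) = -4743*(-52) = 246636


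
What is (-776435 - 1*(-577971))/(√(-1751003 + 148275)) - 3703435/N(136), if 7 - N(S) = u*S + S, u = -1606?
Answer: -3703435/218287 + 49616*I*√400682/200341 ≈ -16.966 + 156.77*I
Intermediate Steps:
N(S) = 7 + 1605*S (N(S) = 7 - (-1606*S + S) = 7 - (-1605)*S = 7 + 1605*S)
(-776435 - 1*(-577971))/(√(-1751003 + 148275)) - 3703435/N(136) = (-776435 - 1*(-577971))/(√(-1751003 + 148275)) - 3703435/(7 + 1605*136) = (-776435 + 577971)/(√(-1602728)) - 3703435/(7 + 218280) = -198464*(-I*√400682/801364) - 3703435/218287 = -(-49616)*I*√400682/200341 - 3703435*1/218287 = 49616*I*√400682/200341 - 3703435/218287 = -3703435/218287 + 49616*I*√400682/200341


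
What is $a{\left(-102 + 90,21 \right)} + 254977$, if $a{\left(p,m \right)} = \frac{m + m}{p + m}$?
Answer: $\frac{764945}{3} \approx 2.5498 \cdot 10^{5}$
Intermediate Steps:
$a{\left(p,m \right)} = \frac{2 m}{m + p}$
$a{\left(-102 + 90,21 \right)} + 254977 = 2 \cdot 21 \frac{1}{21 + \left(-102 + 90\right)} + 254977 = 2 \cdot 21 \frac{1}{21 - 12} + 254977 = 2 \cdot 21 \cdot \frac{1}{9} + 254977 = \frac{14}{3} + 254977 = \frac{764945}{3}$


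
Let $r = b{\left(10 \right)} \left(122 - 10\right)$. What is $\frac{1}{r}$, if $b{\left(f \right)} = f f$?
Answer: $\frac{1}{11200} \approx 8.9286 \cdot 10^{-5}$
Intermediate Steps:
$b{\left(f \right)} = f^{2}$
$r = 11200$ ($r = 10^{2} \left(122 - 10\right) = 100 \cdot 112 = 11200$)
$\frac{1}{r} = \frac{1}{11200}$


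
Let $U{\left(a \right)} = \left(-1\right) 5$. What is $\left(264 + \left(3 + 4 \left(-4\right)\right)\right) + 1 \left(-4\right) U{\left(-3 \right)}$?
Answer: $271$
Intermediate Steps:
$U{\left(a \right)} = -5$
$\left(264 + \left(3 + 4 \left(-4\right)\right)\right) + 1 \left(-4\right) U{\left(-3 \right)} = \left(264 + \left(3 + 4 \left(-4\right)\right)\right) + 1 \left(-4\right) \left(-5\right) = \left(264 + \left(3 - 16\right)\right) - -20 = \left(264 - 13\right) + 20 = 251 + 20 = 271$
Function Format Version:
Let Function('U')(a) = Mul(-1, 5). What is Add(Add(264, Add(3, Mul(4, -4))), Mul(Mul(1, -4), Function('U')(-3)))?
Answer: 271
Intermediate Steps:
Function('U')(a) = -5
Add(Add(264, Add(3, Mul(4, -4))), Mul(Mul(1, -4), Function('U')(-3))) = Add(Add(264, Add(3, Mul(4, -4))), Mul(Mul(1, -4), -5)) = Add(Add(264, Add(3, -16)), Mul(-4, -5)) = Add(Add(264, -13), 20) = Add(251, 20) = 271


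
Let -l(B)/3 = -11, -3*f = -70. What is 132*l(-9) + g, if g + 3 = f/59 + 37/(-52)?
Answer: 40062103/9204 ≈ 4352.7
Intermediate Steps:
f = 70/3 (f = -⅓*(-70) = 70/3 ≈ 23.333)
g = -30521/9204 (g = -3 + ((70/3)/59 + 37/(-52)) = -3 + ((70/3)*(1/59) + 37*(-1/52)) = -3 + (70/177 - 37/52) = -3 - 2909/9204 = -30521/9204 ≈ -3.3161)
l(B) = 33 (l(B) = -3*(-11) = 33)
132*l(-9) + g = 132*33 - 30521/9204 = 4356 - 30521/9204 = 40062103/9204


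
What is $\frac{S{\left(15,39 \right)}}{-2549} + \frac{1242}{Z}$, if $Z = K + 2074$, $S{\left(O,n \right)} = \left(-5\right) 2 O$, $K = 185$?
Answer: $\frac{389412}{639799} \approx 0.60865$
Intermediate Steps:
$S{\left(O,n \right)} = - 10 O$
$Z = 2259$ ($Z = 185 + 2074 = 2259$)
$\frac{S{\left(15,39 \right)}}{-2549} + \frac{1242}{Z} = \frac{\left(-10\right) 15}{-2549} + \frac{1242}{2259} = \left(-150\right) \left(- \frac{1}{2549}\right) + 1242 \cdot \frac{1}{2259} = \frac{150}{2549} + \frac{138}{251} = \frac{389412}{639799}$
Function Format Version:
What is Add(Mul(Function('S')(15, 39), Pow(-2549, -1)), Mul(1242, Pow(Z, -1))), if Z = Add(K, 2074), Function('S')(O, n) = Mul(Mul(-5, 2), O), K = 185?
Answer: Rational(389412, 639799) ≈ 0.60865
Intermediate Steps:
Function('S')(O, n) = Mul(-10, O)
Z = 2259 (Z = Add(185, 2074) = 2259)
Add(Mul(Function('S')(15, 39), Pow(-2549, -1)), Mul(1242, Pow(Z, -1))) = Add(Mul(Mul(-10, 15), Pow(-2549, -1)), Mul(1242, Pow(2259, -1))) = Add(Mul(-150, Rational(-1, 2549)), Mul(1242, Rational(1, 2259))) = Add(Rational(150, 2549), Rational(138, 251)) = Rational(389412, 639799)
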